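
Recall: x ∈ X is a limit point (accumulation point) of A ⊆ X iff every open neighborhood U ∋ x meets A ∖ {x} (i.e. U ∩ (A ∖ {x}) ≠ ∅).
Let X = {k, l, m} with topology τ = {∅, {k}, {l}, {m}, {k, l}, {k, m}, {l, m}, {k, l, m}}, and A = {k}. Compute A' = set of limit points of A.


A' = ∅

For each x ∈ X, list the open sets U ∈ τ with x ∈ U, then check whether U ∩ (A ∖ {x}) ≠ ∅ for every such U.
  x = k: open {k} ∋ x has {k} ∩ (A ∖ {k}) = ∅, so x is NOT a limit point.
  x = l: open {l} ∋ x has {l} ∩ (A ∖ {l}) = ∅, so x is NOT a limit point.
  x = m: open {m} ∋ x has {m} ∩ (A ∖ {m}) = ∅, so x is NOT a limit point.
Collecting: A' = ∅.


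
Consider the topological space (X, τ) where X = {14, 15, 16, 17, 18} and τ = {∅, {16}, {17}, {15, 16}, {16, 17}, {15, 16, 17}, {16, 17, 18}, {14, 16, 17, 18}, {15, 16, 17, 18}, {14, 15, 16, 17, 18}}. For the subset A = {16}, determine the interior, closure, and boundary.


int(A) = {16}, cl(A) = {14, 15, 16, 18}, ∂A = {14, 15, 18}.

Closed sets in (X, τ) are complements of opens:
  closed(X, τ) = {∅, {14}, {15}, {14, 15}, {14, 18}, {14, 15, 18}, {14, 17, 18}, {14, 15, 16, 18}, {14, 15, 17, 18}, {14, 15, 16, 17, 18}}.
int(A) = ⋃ {U ∈ τ : U ⊆ A}. Opens contained in A: ∅, {16}.
Taking the union of these: int(A) = {16}.
cl(A) = ⋂ {C closed : A ⊆ C}. Closed sets containing A: {14, 15, 16, 18}, {14, 15, 16, 17, 18}.
Intersecting these: cl(A) = {14, 15, 16, 18}.
∂A = cl(A) ∖ int(A) = {14, 15, 16, 18} ∖ {16} = {14, 15, 18}.


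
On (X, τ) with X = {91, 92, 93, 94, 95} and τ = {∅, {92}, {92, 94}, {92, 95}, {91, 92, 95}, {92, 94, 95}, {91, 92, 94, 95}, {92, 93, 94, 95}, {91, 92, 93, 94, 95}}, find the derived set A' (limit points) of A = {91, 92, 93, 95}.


A' = {91, 93, 94, 95}

For each x ∈ X, list the open sets U ∈ τ with x ∈ U, then check whether U ∩ (A ∖ {x}) ≠ ∅ for every such U.
  x = 91: opens ∋ x are {91, 92, 95}, {91, 92, 94, 95}, {91, 92, 93, 94, 95}; each meets A ∖ {91}, so x IS a limit point.
  x = 92: open {92} ∋ x has {92} ∩ (A ∖ {92}) = ∅, so x is NOT a limit point.
  x = 93: opens ∋ x are {92, 93, 94, 95}, {91, 92, 93, 94, 95}; each meets A ∖ {93}, so x IS a limit point.
  x = 94: opens ∋ x are {92, 94}, {92, 94, 95}, {91, 92, 94, 95}, {92, 93, 94, 95}, {91, 92, 93, 94, 95}; each meets A ∖ {94}, so x IS a limit point.
  x = 95: opens ∋ x are {92, 95}, {91, 92, 95}, {92, 94, 95}, {91, 92, 94, 95}, {92, 93, 94, 95}, {91, 92, 93, 94, 95}; each meets A ∖ {95}, so x IS a limit point.
Collecting: A' = {91, 93, 94, 95}.


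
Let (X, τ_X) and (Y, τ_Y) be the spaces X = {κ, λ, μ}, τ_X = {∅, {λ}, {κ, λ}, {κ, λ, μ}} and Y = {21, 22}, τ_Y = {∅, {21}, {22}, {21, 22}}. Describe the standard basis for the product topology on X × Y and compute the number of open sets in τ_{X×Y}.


Basis B = {∅ × ∅, {λ} × {21}, {λ} × {22}, {κ, λ} × {21}, {κ, λ} × {22}, {λ} × {21, 22}, {κ, λ, μ} × {21}, {κ, λ, μ} × {22}, {κ, λ} × {21, 22}, {κ, λ, μ} × {21, 22}}; |τ_{X×Y}| = 16.

Enumerate products U × V with U ∈ τ_X, V ∈ τ_Y (deduplicated):
  ∅ × ∅ = {} (∅)
  {λ} × {21} = {(λ,21)}
  {λ} × {22} = {(λ,22)}
  {κ, λ} × {21} = {(κ,21), (λ,21)}
  {κ, λ} × {22} = {(κ,22), (λ,22)}
  {λ} × {21, 22} = {(λ,21), (λ,22)}
  {κ, λ, μ} × {21} = {(κ,21), (λ,21), (μ,21)}
  {κ, λ, μ} × {22} = {(κ,22), (λ,22), (μ,22)}
  {κ, λ} × {21, 22} = {(κ,21), (κ,22), (λ,21), (λ,22)}
  {κ, λ, μ} × {21, 22} = {(κ,21), (κ,22), (λ,21), (λ,22), (μ,21), (μ,22)}
These 10 distinct sets form the basis B.
Close under arbitrary unions to get τ_{X×Y}; counting gives |τ_{X×Y}| = 16.


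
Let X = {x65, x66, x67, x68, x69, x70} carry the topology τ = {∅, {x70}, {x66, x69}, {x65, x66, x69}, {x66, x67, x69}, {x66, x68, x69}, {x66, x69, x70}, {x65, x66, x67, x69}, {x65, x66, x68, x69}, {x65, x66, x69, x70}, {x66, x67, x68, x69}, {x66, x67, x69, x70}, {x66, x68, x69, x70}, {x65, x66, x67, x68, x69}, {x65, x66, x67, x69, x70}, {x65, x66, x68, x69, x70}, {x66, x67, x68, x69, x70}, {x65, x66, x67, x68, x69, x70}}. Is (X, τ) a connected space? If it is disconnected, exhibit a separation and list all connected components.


(X, τ) is disconnected; components = [{x70}, {x65, x66, x67, x68, x69}].

Find clopen sets (U ∈ τ with X ∖ U ∈ τ):
  U = ∅, X ∖ U = {x65, x66, x67, x68, x69, x70} — both open, so U is clopen.
  U = {x70}, X ∖ U = {x65, x66, x67, x68, x69} — both open, so U is clopen.
  U = {x65, x66, x67, x68, x69}, X ∖ U = {x70} — both open, so U is clopen.
  U = {x65, x66, x67, x68, x69, x70}, X ∖ U = ∅ — both open, so U is clopen.
Nontrivial clopen(s) exist: e.g. {x70}. So (X, τ) is disconnected.
Compute connected components by grouping points that agree on all clopens:
  component: {x70}
  component: {x65, x66, x67, x68, x69}


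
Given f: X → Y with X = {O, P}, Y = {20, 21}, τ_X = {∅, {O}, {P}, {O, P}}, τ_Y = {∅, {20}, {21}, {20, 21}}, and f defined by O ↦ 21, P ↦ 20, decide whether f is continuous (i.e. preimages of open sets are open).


f IS continuous.

Compute f^{-1}(U) for each U ∈ τ_Y:
  U = ∅: f^{-1}(U) = ∅ ∈ τ_X ✓.
  U = {20}: f^{-1}(U) = {P} ∈ τ_X ✓.
  U = {21}: f^{-1}(U) = {O} ∈ τ_X ✓.
  U = {20, 21}: f^{-1}(U) = {O, P} ∈ τ_X ✓.
Every preimage lies in τ_X, so f IS continuous.


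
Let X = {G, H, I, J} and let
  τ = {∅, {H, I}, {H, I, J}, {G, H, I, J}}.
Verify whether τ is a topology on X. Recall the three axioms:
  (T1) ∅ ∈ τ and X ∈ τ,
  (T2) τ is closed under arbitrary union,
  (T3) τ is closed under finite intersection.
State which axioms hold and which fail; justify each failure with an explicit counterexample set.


τ IS a topology on X.

Axiom (T1): ∅ ∈ τ? Yes; X ∈ τ? Yes.
Axiom (T2/T3): check pairwise unions and intersections of members of τ.
All pairwise intersections and unions checked — each lies in τ. Therefore τ satisfies (T1), (T2), (T3): it IS a topology on X.


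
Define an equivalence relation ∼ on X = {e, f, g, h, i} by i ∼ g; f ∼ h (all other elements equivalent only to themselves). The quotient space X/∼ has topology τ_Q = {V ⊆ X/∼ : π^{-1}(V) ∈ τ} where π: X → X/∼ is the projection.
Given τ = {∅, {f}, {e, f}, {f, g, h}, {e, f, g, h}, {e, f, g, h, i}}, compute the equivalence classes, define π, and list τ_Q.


X/∼ = {[e], [f=h], [g=i]}; |τ_Q| = 2.

Equivalence classes: [e], [f=h], [g=i].
Quotient map π: X → X/∼ sends e ↦ [e], f ↦ [f=h], g ↦ [g=i], h ↦ [f=h], i ↦ [g=i].
For each subset V ⊆ X/∼, compute π^{-1}(V) ⊆ X and check whether π^{-1}(V) ∈ τ. V is open in τ_Q iff π^{-1}(V) ∈ τ.
  V = {}: π^{-1}(V) = ∅ ∈ τ ✓.
  V = {[e]}: π^{-1}(V) = {e} ∉ τ ✗.
  V = {[f=h]}: π^{-1}(V) = {f, h} ∉ τ ✗.
  V = {[e], [f=h]}: π^{-1}(V) = {e, f, h} ∉ τ ✗.
  V = {[g=i]}: π^{-1}(V) = {g, i} ∉ τ ✗.
  V = {[e], [g=i]}: π^{-1}(V) = {e, g, i} ∉ τ ✗.
  V = {[f=h], [g=i]}: π^{-1}(V) = {f, g, h, i} ∉ τ ✗.
  V = {[e], [f=h], [g=i]}: π^{-1}(V) = {e, f, g, h, i} ∈ τ ✓.
Open sets in the quotient: τ_Q = {{}, {[e], [f=h], [g=i]}} (2 elements).


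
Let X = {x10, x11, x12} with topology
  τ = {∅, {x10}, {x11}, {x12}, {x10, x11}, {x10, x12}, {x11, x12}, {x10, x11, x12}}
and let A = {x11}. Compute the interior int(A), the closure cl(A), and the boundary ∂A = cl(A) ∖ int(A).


int(A) = {x11}, cl(A) = {x11}, ∂A = ∅.

Closed sets in (X, τ) are complements of opens:
  closed(X, τ) = {∅, {x10}, {x11}, {x12}, {x10, x11}, {x10, x12}, {x11, x12}, {x10, x11, x12}}.
int(A) = ⋃ {U ∈ τ : U ⊆ A}. Opens contained in A: ∅, {x11}.
Taking the union of these: int(A) = {x11}.
cl(A) = ⋂ {C closed : A ⊆ C}. Closed sets containing A: {x11}, {x10, x11}, {x11, x12}, {x10, x11, x12}.
Intersecting these: cl(A) = {x11}.
∂A = cl(A) ∖ int(A) = {x11} ∖ {x11} = ∅.


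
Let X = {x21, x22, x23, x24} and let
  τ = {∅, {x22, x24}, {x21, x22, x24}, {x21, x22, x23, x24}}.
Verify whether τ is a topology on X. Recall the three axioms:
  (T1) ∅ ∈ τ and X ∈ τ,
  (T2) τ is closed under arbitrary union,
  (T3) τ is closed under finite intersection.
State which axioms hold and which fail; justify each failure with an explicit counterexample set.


τ IS a topology on X.

Axiom (T1): ∅ ∈ τ? Yes; X ∈ τ? Yes.
Axiom (T2/T3): check pairwise unions and intersections of members of τ.
All pairwise intersections and unions checked — each lies in τ. Therefore τ satisfies (T1), (T2), (T3): it IS a topology on X.


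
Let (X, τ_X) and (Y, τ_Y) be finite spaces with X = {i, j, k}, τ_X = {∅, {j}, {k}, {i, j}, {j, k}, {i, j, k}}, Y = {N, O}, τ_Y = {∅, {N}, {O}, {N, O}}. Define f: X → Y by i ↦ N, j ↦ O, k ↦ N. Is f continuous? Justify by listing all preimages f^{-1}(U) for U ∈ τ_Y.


f is NOT continuous.

Compute f^{-1}(U) for each U ∈ τ_Y:
  U = ∅: f^{-1}(U) = ∅ ∈ τ_X ✓.
  U = {N}: f^{-1}(U) = {i, k} ∉ τ_X ✗.
  U = {O}: f^{-1}(U) = {j} ∈ τ_X ✓.
  U = {N, O}: f^{-1}(U) = {i, j, k} ∈ τ_X ✓.
Found U = {N} with f^{-1}(U) = {i, k} not in τ_X. Therefore f is NOT continuous.


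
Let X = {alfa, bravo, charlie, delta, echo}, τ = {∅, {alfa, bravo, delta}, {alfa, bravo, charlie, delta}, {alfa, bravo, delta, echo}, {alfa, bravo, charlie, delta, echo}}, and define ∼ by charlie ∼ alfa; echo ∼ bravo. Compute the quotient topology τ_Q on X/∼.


X/∼ = {[alfa=charlie], [bravo=echo], [delta]}; |τ_Q| = 2.

Equivalence classes: [alfa=charlie], [bravo=echo], [delta].
Quotient map π: X → X/∼ sends alfa ↦ [alfa=charlie], bravo ↦ [bravo=echo], charlie ↦ [alfa=charlie], delta ↦ [delta], echo ↦ [bravo=echo].
For each subset V ⊆ X/∼, compute π^{-1}(V) ⊆ X and check whether π^{-1}(V) ∈ τ. V is open in τ_Q iff π^{-1}(V) ∈ τ.
  V = {}: π^{-1}(V) = ∅ ∈ τ ✓.
  V = {[alfa=charlie]}: π^{-1}(V) = {alfa, charlie} ∉ τ ✗.
  V = {[bravo=echo]}: π^{-1}(V) = {bravo, echo} ∉ τ ✗.
  V = {[alfa=charlie], [bravo=echo]}: π^{-1}(V) = {alfa, bravo, charlie, echo} ∉ τ ✗.
  V = {[delta]}: π^{-1}(V) = {delta} ∉ τ ✗.
  V = {[alfa=charlie], [delta]}: π^{-1}(V) = {alfa, charlie, delta} ∉ τ ✗.
  V = {[bravo=echo], [delta]}: π^{-1}(V) = {bravo, delta, echo} ∉ τ ✗.
  V = {[alfa=charlie], [bravo=echo], [delta]}: π^{-1}(V) = {alfa, bravo, charlie, delta, echo} ∈ τ ✓.
Open sets in the quotient: τ_Q = {{}, {[alfa=charlie], [bravo=echo], [delta]}} (2 elements).


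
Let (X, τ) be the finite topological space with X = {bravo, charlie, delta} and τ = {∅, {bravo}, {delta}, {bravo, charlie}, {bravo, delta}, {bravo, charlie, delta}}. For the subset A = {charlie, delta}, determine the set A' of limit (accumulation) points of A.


A' = ∅

For each x ∈ X, list the open sets U ∈ τ with x ∈ U, then check whether U ∩ (A ∖ {x}) ≠ ∅ for every such U.
  x = bravo: open {bravo} ∋ x has {bravo} ∩ (A ∖ {bravo}) = ∅, so x is NOT a limit point.
  x = charlie: open {bravo, charlie} ∋ x has {bravo, charlie} ∩ (A ∖ {charlie}) = ∅, so x is NOT a limit point.
  x = delta: open {delta} ∋ x has {delta} ∩ (A ∖ {delta}) = ∅, so x is NOT a limit point.
Collecting: A' = ∅.


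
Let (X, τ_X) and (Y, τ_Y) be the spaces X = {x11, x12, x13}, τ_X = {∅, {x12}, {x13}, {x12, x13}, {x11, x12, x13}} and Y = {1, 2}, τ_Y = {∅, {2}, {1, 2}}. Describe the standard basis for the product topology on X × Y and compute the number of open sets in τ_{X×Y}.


Basis B = {∅ × ∅, {x12} × {2}, {x13} × {2}, {x12} × {1, 2}, {x12, x13} × {2}, {x13} × {1, 2}, {x11, x12, x13} × {2}, {x12, x13} × {1, 2}, {x11, x12, x13} × {1, 2}}; |τ_{X×Y}| = 14.

Enumerate products U × V with U ∈ τ_X, V ∈ τ_Y (deduplicated):
  ∅ × ∅ = {} (∅)
  {x12} × {2} = {(x12,2)}
  {x13} × {2} = {(x13,2)}
  {x12} × {1, 2} = {(x12,1), (x12,2)}
  {x12, x13} × {2} = {(x12,2), (x13,2)}
  {x13} × {1, 2} = {(x13,1), (x13,2)}
  {x11, x12, x13} × {2} = {(x11,2), (x12,2), (x13,2)}
  {x12, x13} × {1, 2} = {(x12,1), (x12,2), (x13,1), (x13,2)}
  {x11, x12, x13} × {1, 2} = {(x11,1), (x11,2), (x12,1), (x12,2), (x13,1), (x13,2)}
These 9 distinct sets form the basis B.
Close under arbitrary unions to get τ_{X×Y}; counting gives |τ_{X×Y}| = 14.


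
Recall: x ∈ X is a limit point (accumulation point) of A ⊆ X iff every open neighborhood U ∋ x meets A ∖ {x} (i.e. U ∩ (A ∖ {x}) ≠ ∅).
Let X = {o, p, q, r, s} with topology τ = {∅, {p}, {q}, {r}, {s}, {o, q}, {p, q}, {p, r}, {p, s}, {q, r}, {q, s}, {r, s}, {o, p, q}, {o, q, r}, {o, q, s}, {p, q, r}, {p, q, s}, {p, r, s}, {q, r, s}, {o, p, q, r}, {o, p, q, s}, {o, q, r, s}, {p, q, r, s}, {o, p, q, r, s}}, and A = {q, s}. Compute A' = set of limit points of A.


A' = {o}

For each x ∈ X, list the open sets U ∈ τ with x ∈ U, then check whether U ∩ (A ∖ {x}) ≠ ∅ for every such U.
  x = o: opens ∋ x are {o, q}, {o, p, q}, {o, q, r}, {o, q, s}, {o, p, q, r}, {o, p, q, s}, {o, q, r, s}, {o, p, q, r, s}; each meets A ∖ {o}, so x IS a limit point.
  x = p: open {p} ∋ x has {p} ∩ (A ∖ {p}) = ∅, so x is NOT a limit point.
  x = q: open {q} ∋ x has {q} ∩ (A ∖ {q}) = ∅, so x is NOT a limit point.
  x = r: open {r} ∋ x has {r} ∩ (A ∖ {r}) = ∅, so x is NOT a limit point.
  x = s: open {s} ∋ x has {s} ∩ (A ∖ {s}) = ∅, so x is NOT a limit point.
Collecting: A' = {o}.


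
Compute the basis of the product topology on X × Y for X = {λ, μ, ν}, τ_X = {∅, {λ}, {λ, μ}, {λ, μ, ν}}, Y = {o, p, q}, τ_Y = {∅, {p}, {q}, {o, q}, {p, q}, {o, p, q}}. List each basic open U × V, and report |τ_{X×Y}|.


Basis B = {∅ × ∅, {λ} × {p}, {λ} × {q}, {λ} × {o, q}, {λ} × {p, q}, {λ, μ} × {p}, {λ, μ} × {q}, {λ} × {o, p, q}, {λ, μ, ν} × {p}, {λ, μ, ν} × {q}, {λ, μ} × {o, q}, {λ, μ} × {p, q}, {λ, μ} × {o, p, q}, {λ, μ, ν} × {o, q}, {λ, μ, ν} × {p, q}, {λ, μ, ν} × {o, p, q}}; |τ_{X×Y}| = 40.

Enumerate products U × V with U ∈ τ_X, V ∈ τ_Y (deduplicated):
  ∅ × ∅ = {} (∅)
  {λ} × {p} = {(λ,p)}
  {λ} × {q} = {(λ,q)}
  {λ} × {o, q} = {(λ,o), (λ,q)}
  {λ} × {p, q} = {(λ,p), (λ,q)}
  {λ, μ} × {p} = {(λ,p), (μ,p)}
  {λ, μ} × {q} = {(λ,q), (μ,q)}
  {λ} × {o, p, q} = {(λ,o), (λ,p), (λ,q)}
  {λ, μ, ν} × {p} = {(λ,p), (μ,p), (ν,p)}
  {λ, μ, ν} × {q} = {(λ,q), (μ,q), (ν,q)}
  {λ, μ} × {o, q} = {(λ,o), (λ,q), (μ,o), (μ,q)}
  {λ, μ} × {p, q} = {(λ,p), (λ,q), (μ,p), (μ,q)}
  {λ, μ} × {o, p, q} = {(λ,o), (λ,p), (λ,q), (μ,o), (μ,p), (μ,q)}
  {λ, μ, ν} × {o, q} = {(λ,o), (λ,q), (μ,o), (μ,q), (ν,o), (ν,q)}
  {λ, μ, ν} × {p, q} = {(λ,p), (λ,q), (μ,p), (μ,q), (ν,p), (ν,q)}
  {λ, μ, ν} × {o, p, q} = {(λ,o), (λ,p), (λ,q), (μ,o), (μ,p), (μ,q), (ν,o), (ν,p), (ν,q)}
These 16 distinct sets form the basis B.
Close under arbitrary unions to get τ_{X×Y}; counting gives |τ_{X×Y}| = 40.


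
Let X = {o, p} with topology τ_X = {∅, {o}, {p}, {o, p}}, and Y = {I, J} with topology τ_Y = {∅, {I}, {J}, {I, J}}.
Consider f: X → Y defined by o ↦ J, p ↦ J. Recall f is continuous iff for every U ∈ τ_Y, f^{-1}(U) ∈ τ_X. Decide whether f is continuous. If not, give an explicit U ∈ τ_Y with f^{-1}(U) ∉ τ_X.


f IS continuous.

Compute f^{-1}(U) for each U ∈ τ_Y:
  U = ∅: f^{-1}(U) = ∅ ∈ τ_X ✓.
  U = {I}: f^{-1}(U) = ∅ ∈ τ_X ✓.
  U = {J}: f^{-1}(U) = {o, p} ∈ τ_X ✓.
  U = {I, J}: f^{-1}(U) = {o, p} ∈ τ_X ✓.
Every preimage lies in τ_X, so f IS continuous.


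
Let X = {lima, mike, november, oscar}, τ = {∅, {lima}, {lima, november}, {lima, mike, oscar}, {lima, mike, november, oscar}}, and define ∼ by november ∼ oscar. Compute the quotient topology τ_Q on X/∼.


X/∼ = {[lima], [mike], [november=oscar]}; |τ_Q| = 3.

Equivalence classes: [lima], [mike], [november=oscar].
Quotient map π: X → X/∼ sends lima ↦ [lima], mike ↦ [mike], november ↦ [november=oscar], oscar ↦ [november=oscar].
For each subset V ⊆ X/∼, compute π^{-1}(V) ⊆ X and check whether π^{-1}(V) ∈ τ. V is open in τ_Q iff π^{-1}(V) ∈ τ.
  V = {}: π^{-1}(V) = ∅ ∈ τ ✓.
  V = {[lima]}: π^{-1}(V) = {lima} ∈ τ ✓.
  V = {[mike]}: π^{-1}(V) = {mike} ∉ τ ✗.
  V = {[lima], [mike]}: π^{-1}(V) = {lima, mike} ∉ τ ✗.
  V = {[november=oscar]}: π^{-1}(V) = {november, oscar} ∉ τ ✗.
  V = {[lima], [november=oscar]}: π^{-1}(V) = {lima, november, oscar} ∉ τ ✗.
  V = {[mike], [november=oscar]}: π^{-1}(V) = {mike, november, oscar} ∉ τ ✗.
  V = {[lima], [mike], [november=oscar]}: π^{-1}(V) = {lima, mike, november, oscar} ∈ τ ✓.
Open sets in the quotient: τ_Q = {{}, {[lima]}, {[lima], [mike], [november=oscar]}} (3 elements).


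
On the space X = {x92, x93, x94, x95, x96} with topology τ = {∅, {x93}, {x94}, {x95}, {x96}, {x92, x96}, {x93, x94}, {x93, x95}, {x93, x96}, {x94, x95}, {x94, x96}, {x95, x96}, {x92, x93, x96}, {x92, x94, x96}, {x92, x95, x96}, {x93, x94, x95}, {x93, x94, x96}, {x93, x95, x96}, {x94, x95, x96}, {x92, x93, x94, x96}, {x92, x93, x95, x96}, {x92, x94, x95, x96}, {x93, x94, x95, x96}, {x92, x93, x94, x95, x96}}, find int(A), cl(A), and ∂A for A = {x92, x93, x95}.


int(A) = {x93, x95}, cl(A) = {x92, x93, x95}, ∂A = {x92}.

Closed sets in (X, τ) are complements of opens:
  closed(X, τ) = {∅, {x92}, {x93}, {x94}, {x95}, {x92, x93}, {x92, x94}, {x92, x95}, {x92, x96}, {x93, x94}, {x93, x95}, {x94, x95}, {x92, x93, x94}, {x92, x93, x95}, {x92, x93, x96}, {x92, x94, x95}, {x92, x94, x96}, {x92, x95, x96}, {x93, x94, x95}, {x92, x93, x94, x95}, {x92, x93, x94, x96}, {x92, x93, x95, x96}, {x92, x94, x95, x96}, {x92, x93, x94, x95, x96}}.
int(A) = ⋃ {U ∈ τ : U ⊆ A}. Opens contained in A: ∅, {x93}, {x95}, {x93, x95}.
Taking the union of these: int(A) = {x93, x95}.
cl(A) = ⋂ {C closed : A ⊆ C}. Closed sets containing A: {x92, x93, x95}, {x92, x93, x94, x95}, {x92, x93, x95, x96}, {x92, x93, x94, x95, x96}.
Intersecting these: cl(A) = {x92, x93, x95}.
∂A = cl(A) ∖ int(A) = {x92, x93, x95} ∖ {x93, x95} = {x92}.


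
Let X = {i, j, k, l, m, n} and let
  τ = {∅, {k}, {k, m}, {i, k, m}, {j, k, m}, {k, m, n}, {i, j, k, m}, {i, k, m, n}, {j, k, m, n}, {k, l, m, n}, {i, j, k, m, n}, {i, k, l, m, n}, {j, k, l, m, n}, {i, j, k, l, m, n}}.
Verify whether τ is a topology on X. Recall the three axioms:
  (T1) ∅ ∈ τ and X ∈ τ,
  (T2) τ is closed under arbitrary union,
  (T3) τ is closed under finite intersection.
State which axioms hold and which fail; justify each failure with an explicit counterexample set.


τ IS a topology on X.

Axiom (T1): ∅ ∈ τ? Yes; X ∈ τ? Yes.
Axiom (T2/T3): check pairwise unions and intersections of members of τ.
All pairwise intersections and unions checked — each lies in τ. Therefore τ satisfies (T1), (T2), (T3): it IS a topology on X.


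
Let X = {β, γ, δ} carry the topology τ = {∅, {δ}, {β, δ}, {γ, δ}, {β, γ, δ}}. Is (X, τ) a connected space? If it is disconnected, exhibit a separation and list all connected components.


(X, τ) is connected.

Find clopen sets (U ∈ τ with X ∖ U ∈ τ):
  U = ∅, X ∖ U = {β, γ, δ} — both open, so U is clopen.
  U = {β, γ, δ}, X ∖ U = ∅ — both open, so U is clopen.
Only trivial clopens (∅ and X) exist, so (X, τ) is connected.
Compute connected components by grouping points that agree on all clopens:
  component: {β, γ, δ}


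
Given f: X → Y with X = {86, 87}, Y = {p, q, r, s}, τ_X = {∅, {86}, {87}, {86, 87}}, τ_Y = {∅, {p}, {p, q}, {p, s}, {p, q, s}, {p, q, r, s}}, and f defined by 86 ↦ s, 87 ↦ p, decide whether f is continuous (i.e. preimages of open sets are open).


f IS continuous.

Compute f^{-1}(U) for each U ∈ τ_Y:
  U = ∅: f^{-1}(U) = ∅ ∈ τ_X ✓.
  U = {p}: f^{-1}(U) = {87} ∈ τ_X ✓.
  U = {p, q}: f^{-1}(U) = {87} ∈ τ_X ✓.
  U = {p, s}: f^{-1}(U) = {86, 87} ∈ τ_X ✓.
  U = {p, q, s}: f^{-1}(U) = {86, 87} ∈ τ_X ✓.
  U = {p, q, r, s}: f^{-1}(U) = {86, 87} ∈ τ_X ✓.
Every preimage lies in τ_X, so f IS continuous.


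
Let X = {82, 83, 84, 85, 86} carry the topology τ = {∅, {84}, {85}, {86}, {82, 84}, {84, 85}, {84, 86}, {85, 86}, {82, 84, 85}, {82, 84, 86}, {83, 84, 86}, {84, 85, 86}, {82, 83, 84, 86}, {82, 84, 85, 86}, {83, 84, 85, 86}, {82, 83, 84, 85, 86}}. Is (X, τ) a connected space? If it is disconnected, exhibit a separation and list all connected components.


(X, τ) is disconnected; components = [{85}, {82, 83, 84, 86}].

Find clopen sets (U ∈ τ with X ∖ U ∈ τ):
  U = ∅, X ∖ U = {82, 83, 84, 85, 86} — both open, so U is clopen.
  U = {85}, X ∖ U = {82, 83, 84, 86} — both open, so U is clopen.
  U = {82, 83, 84, 86}, X ∖ U = {85} — both open, so U is clopen.
  U = {82, 83, 84, 85, 86}, X ∖ U = ∅ — both open, so U is clopen.
Nontrivial clopen(s) exist: e.g. {85}. So (X, τ) is disconnected.
Compute connected components by grouping points that agree on all clopens:
  component: {85}
  component: {82, 83, 84, 86}


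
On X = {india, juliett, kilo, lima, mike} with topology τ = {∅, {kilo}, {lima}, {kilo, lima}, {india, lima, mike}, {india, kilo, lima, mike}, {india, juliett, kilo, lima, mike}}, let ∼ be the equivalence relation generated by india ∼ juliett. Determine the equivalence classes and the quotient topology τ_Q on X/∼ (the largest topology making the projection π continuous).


X/∼ = {[india=juliett], [kilo], [lima], [mike]}; |τ_Q| = 5.

Equivalence classes: [india=juliett], [kilo], [lima], [mike].
Quotient map π: X → X/∼ sends india ↦ [india=juliett], juliett ↦ [india=juliett], kilo ↦ [kilo], lima ↦ [lima], mike ↦ [mike].
For each subset V ⊆ X/∼, compute π^{-1}(V) ⊆ X and check whether π^{-1}(V) ∈ τ. V is open in τ_Q iff π^{-1}(V) ∈ τ.
  V = {}: π^{-1}(V) = ∅ ∈ τ ✓.
  V = {[india=juliett]}: π^{-1}(V) = {india, juliett} ∉ τ ✗.
  V = {[kilo]}: π^{-1}(V) = {kilo} ∈ τ ✓.
  V = {[india=juliett], [kilo]}: π^{-1}(V) = {india, juliett, kilo} ∉ τ ✗.
  V = {[lima]}: π^{-1}(V) = {lima} ∈ τ ✓.
  V = {[india=juliett], [lima]}: π^{-1}(V) = {india, juliett, lima} ∉ τ ✗.
  V = {[kilo], [lima]}: π^{-1}(V) = {kilo, lima} ∈ τ ✓.
  V = {[india=juliett], [kilo], [lima]}: π^{-1}(V) = {india, juliett, kilo, lima} ∉ τ ✗.
  V = {[mike]}: π^{-1}(V) = {mike} ∉ τ ✗.
  V = {[india=juliett], [mike]}: π^{-1}(V) = {india, juliett, mike} ∉ τ ✗.
  V = {[kilo], [mike]}: π^{-1}(V) = {kilo, mike} ∉ τ ✗.
  V = {[india=juliett], [kilo], [mike]}: π^{-1}(V) = {india, juliett, kilo, mike} ∉ τ ✗.
  V = {[lima], [mike]}: π^{-1}(V) = {lima, mike} ∉ τ ✗.
  V = {[india=juliett], [lima], [mike]}: π^{-1}(V) = {india, juliett, lima, mike} ∉ τ ✗.
  V = {[kilo], [lima], [mike]}: π^{-1}(V) = {kilo, lima, mike} ∉ τ ✗.
  V = {[india=juliett], [kilo], [lima], [mike]}: π^{-1}(V) = {india, juliett, kilo, lima, mike} ∈ τ ✓.
Open sets in the quotient: τ_Q = {{}, {[kilo]}, {[lima]}, {[kilo], [lima]}, {[india=juliett], [kilo], [lima], [mike]}} (5 elements).


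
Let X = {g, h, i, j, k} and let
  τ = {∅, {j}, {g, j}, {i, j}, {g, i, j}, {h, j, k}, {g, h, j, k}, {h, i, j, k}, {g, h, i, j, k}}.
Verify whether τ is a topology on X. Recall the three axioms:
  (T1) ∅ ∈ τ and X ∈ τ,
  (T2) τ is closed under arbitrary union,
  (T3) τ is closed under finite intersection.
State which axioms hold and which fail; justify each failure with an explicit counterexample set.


τ IS a topology on X.

Axiom (T1): ∅ ∈ τ? Yes; X ∈ τ? Yes.
Axiom (T2/T3): check pairwise unions and intersections of members of τ.
All pairwise intersections and unions checked — each lies in τ. Therefore τ satisfies (T1), (T2), (T3): it IS a topology on X.


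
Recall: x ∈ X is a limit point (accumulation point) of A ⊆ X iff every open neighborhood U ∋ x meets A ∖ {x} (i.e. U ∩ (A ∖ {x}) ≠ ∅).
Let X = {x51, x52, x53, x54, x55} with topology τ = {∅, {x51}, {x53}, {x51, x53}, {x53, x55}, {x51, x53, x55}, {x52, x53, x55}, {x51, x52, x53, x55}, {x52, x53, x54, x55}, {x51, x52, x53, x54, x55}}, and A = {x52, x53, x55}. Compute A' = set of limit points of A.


A' = {x52, x54, x55}

For each x ∈ X, list the open sets U ∈ τ with x ∈ U, then check whether U ∩ (A ∖ {x}) ≠ ∅ for every such U.
  x = x51: open {x51} ∋ x has {x51} ∩ (A ∖ {x51}) = ∅, so x is NOT a limit point.
  x = x52: opens ∋ x are {x52, x53, x55}, {x51, x52, x53, x55}, {x52, x53, x54, x55}, {x51, x52, x53, x54, x55}; each meets A ∖ {x52}, so x IS a limit point.
  x = x53: open {x53} ∋ x has {x53} ∩ (A ∖ {x53}) = ∅, so x is NOT a limit point.
  x = x54: opens ∋ x are {x52, x53, x54, x55}, {x51, x52, x53, x54, x55}; each meets A ∖ {x54}, so x IS a limit point.
  x = x55: opens ∋ x are {x53, x55}, {x51, x53, x55}, {x52, x53, x55}, {x51, x52, x53, x55}, {x52, x53, x54, x55}, {x51, x52, x53, x54, x55}; each meets A ∖ {x55}, so x IS a limit point.
Collecting: A' = {x52, x54, x55}.


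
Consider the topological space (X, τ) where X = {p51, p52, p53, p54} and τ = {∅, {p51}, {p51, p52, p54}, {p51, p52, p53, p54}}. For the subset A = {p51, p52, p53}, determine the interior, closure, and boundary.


int(A) = {p51}, cl(A) = {p51, p52, p53, p54}, ∂A = {p52, p53, p54}.

Closed sets in (X, τ) are complements of opens:
  closed(X, τ) = {∅, {p53}, {p52, p53, p54}, {p51, p52, p53, p54}}.
int(A) = ⋃ {U ∈ τ : U ⊆ A}. Opens contained in A: ∅, {p51}.
Taking the union of these: int(A) = {p51}.
cl(A) = ⋂ {C closed : A ⊆ C}. Closed sets containing A: {p51, p52, p53, p54}.
Intersecting these: cl(A) = {p51, p52, p53, p54}.
∂A = cl(A) ∖ int(A) = {p51, p52, p53, p54} ∖ {p51} = {p52, p53, p54}.


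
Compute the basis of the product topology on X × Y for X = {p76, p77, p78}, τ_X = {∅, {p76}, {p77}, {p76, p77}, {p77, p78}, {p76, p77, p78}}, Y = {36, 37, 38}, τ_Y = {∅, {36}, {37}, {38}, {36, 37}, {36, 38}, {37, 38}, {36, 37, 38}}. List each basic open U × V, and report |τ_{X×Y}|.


Basis B = {∅ × ∅, {p76} × {36}, {p76} × {37}, {p76} × {38}, {p77} × {36}, {p77} × {37}, {p77} × {38}, {p76} × {36, 37}, {p76} × {36, 38}, {p76, p77} × {36}, {p76} × {37, 38}, {p76, p77} × {37}, {p76, p77} × {38}, {p77} × {36, 37}, {p77} × {36, 38}, {p77, p78} × {36}, {p77} × {37, 38}, {p77, p78} × {37}, {p77, p78} × {38}, {p76} × {36, 37, 38}, {p76, p77, p78} × {36}, {p76, p77, p78} × {37}, {p76, p77, p78} × {38}, {p77} × {36, 37, 38}, {p76, p77} × {36, 37}, {p76, p77} × {36, 38}, {p76, p77} × {37, 38}, {p77, p78} × {36, 37}, {p77, p78} × {36, 38}, {p77, p78} × {37, 38}, {p76, p77} × {36, 37, 38}, {p76, p77, p78} × {36, 37}, {p76, p77, p78} × {36, 38}, {p76, p77, p78} × {37, 38}, {p77, p78} × {36, 37, 38}, {p76, p77, p78} × {36, 37, 38}}; |τ_{X×Y}| = 216.

Enumerate products U × V with U ∈ τ_X, V ∈ τ_Y (deduplicated):
  ∅ × ∅ = {} (∅)
  {p76} × {36} = {(p76,36)}
  {p76} × {37} = {(p76,37)}
  {p76} × {38} = {(p76,38)}
  {p77} × {36} = {(p77,36)}
  {p77} × {37} = {(p77,37)}
  {p77} × {38} = {(p77,38)}
  {p76} × {36, 37} = {(p76,36), (p76,37)}
  {p76} × {36, 38} = {(p76,36), (p76,38)}
  {p76, p77} × {36} = {(p76,36), (p77,36)}
  {p76} × {37, 38} = {(p76,37), (p76,38)}
  {p76, p77} × {37} = {(p76,37), (p77,37)}
  {p76, p77} × {38} = {(p76,38), (p77,38)}
  {p77} × {36, 37} = {(p77,36), (p77,37)}
  {p77} × {36, 38} = {(p77,36), (p77,38)}
  {p77, p78} × {36} = {(p77,36), (p78,36)}
  {p77} × {37, 38} = {(p77,37), (p77,38)}
  {p77, p78} × {37} = {(p77,37), (p78,37)}
  {p77, p78} × {38} = {(p77,38), (p78,38)}
  {p76} × {36, 37, 38} = {(p76,36), (p76,37), (p76,38)}
  {p76, p77, p78} × {36} = {(p76,36), (p77,36), (p78,36)}
  {p76, p77, p78} × {37} = {(p76,37), (p77,37), (p78,37)}
  {p76, p77, p78} × {38} = {(p76,38), (p77,38), (p78,38)}
  {p77} × {36, 37, 38} = {(p77,36), (p77,37), (p77,38)}
  {p76, p77} × {36, 37} = {(p76,36), (p76,37), (p77,36), (p77,37)}
  {p76, p77} × {36, 38} = {(p76,36), (p76,38), (p77,36), (p77,38)}
  {p76, p77} × {37, 38} = {(p76,37), (p76,38), (p77,37), (p77,38)}
  {p77, p78} × {36, 37} = {(p77,36), (p77,37), (p78,36), (p78,37)}
  {p77, p78} × {36, 38} = {(p77,36), (p77,38), (p78,36), (p78,38)}
  {p77, p78} × {37, 38} = {(p77,37), (p77,38), (p78,37), (p78,38)}
  {p76, p77} × {36, 37, 38} = {(p76,36), (p76,37), (p76,38), (p77,36), (p77,37), (p77,38)}
  {p76, p77, p78} × {36, 37} = {(p76,36), (p76,37), (p77,36), (p77,37), (p78,36), (p78,37)}
  {p76, p77, p78} × {36, 38} = {(p76,36), (p76,38), (p77,36), (p77,38), (p78,36), (p78,38)}
  {p76, p77, p78} × {37, 38} = {(p76,37), (p76,38), (p77,37), (p77,38), (p78,37), (p78,38)}
  {p77, p78} × {36, 37, 38} = {(p77,36), (p77,37), (p77,38), (p78,36), (p78,37), (p78,38)}
  {p76, p77, p78} × {36, 37, 38} = {(p76,36), (p76,37), (p76,38), (p77,36), (p77,37), (p77,38), (p78,36), (p78,37), (p78,38)}
These 36 distinct sets form the basis B.
Close under arbitrary unions to get τ_{X×Y}; counting gives |τ_{X×Y}| = 216.


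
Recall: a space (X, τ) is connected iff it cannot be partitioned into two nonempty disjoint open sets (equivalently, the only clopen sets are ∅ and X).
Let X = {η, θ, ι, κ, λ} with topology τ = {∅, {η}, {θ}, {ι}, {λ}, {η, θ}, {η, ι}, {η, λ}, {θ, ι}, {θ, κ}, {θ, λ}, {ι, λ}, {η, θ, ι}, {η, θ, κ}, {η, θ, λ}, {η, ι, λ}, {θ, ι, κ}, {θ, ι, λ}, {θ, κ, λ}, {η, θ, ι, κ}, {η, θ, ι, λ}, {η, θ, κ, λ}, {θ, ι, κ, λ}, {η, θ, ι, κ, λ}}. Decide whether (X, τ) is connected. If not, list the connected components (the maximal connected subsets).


(X, τ) is disconnected; components = [{η}, {ι}, {λ}, {θ, κ}].

Find clopen sets (U ∈ τ with X ∖ U ∈ τ):
  U = ∅, X ∖ U = {η, θ, ι, κ, λ} — both open, so U is clopen.
  U = {η}, X ∖ U = {θ, ι, κ, λ} — both open, so U is clopen.
  U = {ι}, X ∖ U = {η, θ, κ, λ} — both open, so U is clopen.
  U = {λ}, X ∖ U = {η, θ, ι, κ} — both open, so U is clopen.
  U = {η, ι}, X ∖ U = {θ, κ, λ} — both open, so U is clopen.
  U = {η, λ}, X ∖ U = {θ, ι, κ} — both open, so U is clopen.
  U = {θ, κ}, X ∖ U = {η, ι, λ} — both open, so U is clopen.
  U = {ι, λ}, X ∖ U = {η, θ, κ} — both open, so U is clopen.
  U = {η, θ, κ}, X ∖ U = {ι, λ} — both open, so U is clopen.
  U = {η, ι, λ}, X ∖ U = {θ, κ} — both open, so U is clopen.
  U = {θ, ι, κ}, X ∖ U = {η, λ} — both open, so U is clopen.
  U = {θ, κ, λ}, X ∖ U = {η, ι} — both open, so U is clopen.
  U = {η, θ, ι, κ}, X ∖ U = {λ} — both open, so U is clopen.
  U = {η, θ, κ, λ}, X ∖ U = {ι} — both open, so U is clopen.
  U = {θ, ι, κ, λ}, X ∖ U = {η} — both open, so U is clopen.
  U = {η, θ, ι, κ, λ}, X ∖ U = ∅ — both open, so U is clopen.
Nontrivial clopen(s) exist: e.g. {η, ι}. So (X, τ) is disconnected.
Compute connected components by grouping points that agree on all clopens:
  component: {η}
  component: {ι}
  component: {λ}
  component: {θ, κ}


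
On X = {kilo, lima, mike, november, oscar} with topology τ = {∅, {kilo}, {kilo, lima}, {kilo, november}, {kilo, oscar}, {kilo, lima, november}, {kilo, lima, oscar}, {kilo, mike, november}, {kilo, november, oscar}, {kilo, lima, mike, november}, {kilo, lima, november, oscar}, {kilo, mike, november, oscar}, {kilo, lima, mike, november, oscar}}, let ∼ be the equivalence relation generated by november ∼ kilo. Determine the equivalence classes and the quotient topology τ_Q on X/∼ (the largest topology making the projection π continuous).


X/∼ = {[kilo=november], [lima], [mike], [oscar]}; |τ_Q| = 9.

Equivalence classes: [kilo=november], [lima], [mike], [oscar].
Quotient map π: X → X/∼ sends kilo ↦ [kilo=november], lima ↦ [lima], mike ↦ [mike], november ↦ [kilo=november], oscar ↦ [oscar].
For each subset V ⊆ X/∼, compute π^{-1}(V) ⊆ X and check whether π^{-1}(V) ∈ τ. V is open in τ_Q iff π^{-1}(V) ∈ τ.
  V = {}: π^{-1}(V) = ∅ ∈ τ ✓.
  V = {[kilo=november]}: π^{-1}(V) = {kilo, november} ∈ τ ✓.
  V = {[lima]}: π^{-1}(V) = {lima} ∉ τ ✗.
  V = {[kilo=november], [lima]}: π^{-1}(V) = {kilo, lima, november} ∈ τ ✓.
  V = {[mike]}: π^{-1}(V) = {mike} ∉ τ ✗.
  V = {[kilo=november], [mike]}: π^{-1}(V) = {kilo, mike, november} ∈ τ ✓.
  V = {[lima], [mike]}: π^{-1}(V) = {lima, mike} ∉ τ ✗.
  V = {[kilo=november], [lima], [mike]}: π^{-1}(V) = {kilo, lima, mike, november} ∈ τ ✓.
  V = {[oscar]}: π^{-1}(V) = {oscar} ∉ τ ✗.
  V = {[kilo=november], [oscar]}: π^{-1}(V) = {kilo, november, oscar} ∈ τ ✓.
  V = {[lima], [oscar]}: π^{-1}(V) = {lima, oscar} ∉ τ ✗.
  V = {[kilo=november], [lima], [oscar]}: π^{-1}(V) = {kilo, lima, november, oscar} ∈ τ ✓.
  V = {[mike], [oscar]}: π^{-1}(V) = {mike, oscar} ∉ τ ✗.
  V = {[kilo=november], [mike], [oscar]}: π^{-1}(V) = {kilo, mike, november, oscar} ∈ τ ✓.
  V = {[lima], [mike], [oscar]}: π^{-1}(V) = {lima, mike, oscar} ∉ τ ✗.
  V = {[kilo=november], [lima], [mike], [oscar]}: π^{-1}(V) = {kilo, lima, mike, november, oscar} ∈ τ ✓.
Open sets in the quotient: τ_Q = {{}, {[kilo=november]}, {[kilo=november], [lima]}, {[kilo=november], [mike]}, {[kilo=november], [lima], [mike]}, {[kilo=november], [oscar]}, {[kilo=november], [lima], [oscar]}, {[kilo=november], [mike], [oscar]}, {[kilo=november], [lima], [mike], [oscar]}} (9 elements).


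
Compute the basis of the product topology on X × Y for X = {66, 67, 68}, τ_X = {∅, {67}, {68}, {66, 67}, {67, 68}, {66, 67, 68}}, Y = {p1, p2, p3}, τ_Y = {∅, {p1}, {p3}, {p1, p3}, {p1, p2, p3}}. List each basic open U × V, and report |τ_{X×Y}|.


Basis B = {∅ × ∅, {67} × {p1}, {67} × {p3}, {68} × {p1}, {68} × {p3}, {66, 67} × {p1}, {66, 67} × {p3}, {67} × {p1, p3}, {67, 68} × {p1}, {67, 68} × {p3}, {68} × {p1, p3}, {66, 67, 68} × {p1}, {66, 67, 68} × {p3}, {67} × {p1, p2, p3}, {68} × {p1, p2, p3}, {66, 67} × {p1, p3}, {67, 68} × {p1, p3}, {66, 67} × {p1, p2, p3}, {66, 67, 68} × {p1, p3}, {67, 68} × {p1, p2, p3}, {66, 67, 68} × {p1, p2, p3}}; |τ_{X×Y}| = 70.

Enumerate products U × V with U ∈ τ_X, V ∈ τ_Y (deduplicated):
  ∅ × ∅ = {} (∅)
  {67} × {p1} = {(67,p1)}
  {67} × {p3} = {(67,p3)}
  {68} × {p1} = {(68,p1)}
  {68} × {p3} = {(68,p3)}
  {66, 67} × {p1} = {(66,p1), (67,p1)}
  {66, 67} × {p3} = {(66,p3), (67,p3)}
  {67} × {p1, p3} = {(67,p1), (67,p3)}
  {67, 68} × {p1} = {(67,p1), (68,p1)}
  {67, 68} × {p3} = {(67,p3), (68,p3)}
  {68} × {p1, p3} = {(68,p1), (68,p3)}
  {66, 67, 68} × {p1} = {(66,p1), (67,p1), (68,p1)}
  {66, 67, 68} × {p3} = {(66,p3), (67,p3), (68,p3)}
  {67} × {p1, p2, p3} = {(67,p1), (67,p2), (67,p3)}
  {68} × {p1, p2, p3} = {(68,p1), (68,p2), (68,p3)}
  {66, 67} × {p1, p3} = {(66,p1), (66,p3), (67,p1), (67,p3)}
  {67, 68} × {p1, p3} = {(67,p1), (67,p3), (68,p1), (68,p3)}
  {66, 67} × {p1, p2, p3} = {(66,p1), (66,p2), (66,p3), (67,p1), (67,p2), (67,p3)}
  {66, 67, 68} × {p1, p3} = {(66,p1), (66,p3), (67,p1), (67,p3), (68,p1), (68,p3)}
  {67, 68} × {p1, p2, p3} = {(67,p1), (67,p2), (67,p3), (68,p1), (68,p2), (68,p3)}
  {66, 67, 68} × {p1, p2, p3} = {(66,p1), (66,p2), (66,p3), (67,p1), (67,p2), (67,p3), (68,p1), (68,p2), (68,p3)}
These 21 distinct sets form the basis B.
Close under arbitrary unions to get τ_{X×Y}; counting gives |τ_{X×Y}| = 70.


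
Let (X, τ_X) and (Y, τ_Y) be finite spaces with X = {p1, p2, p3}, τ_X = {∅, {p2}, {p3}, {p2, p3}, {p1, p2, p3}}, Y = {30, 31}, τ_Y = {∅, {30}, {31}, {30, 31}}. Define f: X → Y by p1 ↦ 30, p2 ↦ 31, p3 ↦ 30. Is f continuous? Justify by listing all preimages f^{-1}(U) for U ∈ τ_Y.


f is NOT continuous.

Compute f^{-1}(U) for each U ∈ τ_Y:
  U = ∅: f^{-1}(U) = ∅ ∈ τ_X ✓.
  U = {30}: f^{-1}(U) = {p1, p3} ∉ τ_X ✗.
  U = {31}: f^{-1}(U) = {p2} ∈ τ_X ✓.
  U = {30, 31}: f^{-1}(U) = {p1, p2, p3} ∈ τ_X ✓.
Found U = {30} with f^{-1}(U) = {p1, p3} not in τ_X. Therefore f is NOT continuous.


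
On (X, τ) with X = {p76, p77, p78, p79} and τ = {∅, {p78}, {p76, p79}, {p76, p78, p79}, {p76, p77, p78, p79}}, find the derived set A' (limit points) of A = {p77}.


A' = ∅

For each x ∈ X, list the open sets U ∈ τ with x ∈ U, then check whether U ∩ (A ∖ {x}) ≠ ∅ for every such U.
  x = p76: open {p76, p79} ∋ x has {p76, p79} ∩ (A ∖ {p76}) = ∅, so x is NOT a limit point.
  x = p77: open {p76, p77, p78, p79} ∋ x has {p76, p77, p78, p79} ∩ (A ∖ {p77}) = ∅, so x is NOT a limit point.
  x = p78: open {p78} ∋ x has {p78} ∩ (A ∖ {p78}) = ∅, so x is NOT a limit point.
  x = p79: open {p76, p79} ∋ x has {p76, p79} ∩ (A ∖ {p79}) = ∅, so x is NOT a limit point.
Collecting: A' = ∅.


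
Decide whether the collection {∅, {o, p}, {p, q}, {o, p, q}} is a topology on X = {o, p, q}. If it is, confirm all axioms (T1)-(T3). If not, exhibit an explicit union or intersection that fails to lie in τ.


τ is NOT a topology on X.

Axiom (T1): ∅ ∈ τ? Yes; X ∈ τ? Yes.
Axiom (T2/T3): check pairwise unions and intersections of members of τ.
Counterexample for (T3): {o, p} ∩ {p, q} = {p} ∉ τ. Therefore τ is NOT a topology.


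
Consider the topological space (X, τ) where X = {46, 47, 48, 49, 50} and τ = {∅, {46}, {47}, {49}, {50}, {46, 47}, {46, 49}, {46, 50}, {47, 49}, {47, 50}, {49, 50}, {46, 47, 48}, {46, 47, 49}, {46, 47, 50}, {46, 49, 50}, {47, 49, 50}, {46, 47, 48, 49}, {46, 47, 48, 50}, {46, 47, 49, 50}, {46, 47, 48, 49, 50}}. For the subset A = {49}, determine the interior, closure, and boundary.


int(A) = {49}, cl(A) = {49}, ∂A = ∅.

Closed sets in (X, τ) are complements of opens:
  closed(X, τ) = {∅, {48}, {49}, {50}, {46, 48}, {47, 48}, {48, 49}, {48, 50}, {49, 50}, {46, 47, 48}, {46, 48, 49}, {46, 48, 50}, {47, 48, 49}, {47, 48, 50}, {48, 49, 50}, {46, 47, 48, 49}, {46, 47, 48, 50}, {46, 48, 49, 50}, {47, 48, 49, 50}, {46, 47, 48, 49, 50}}.
int(A) = ⋃ {U ∈ τ : U ⊆ A}. Opens contained in A: ∅, {49}.
Taking the union of these: int(A) = {49}.
cl(A) = ⋂ {C closed : A ⊆ C}. Closed sets containing A: {49}, {48, 49}, {49, 50}, {46, 48, 49}, {47, 48, 49}, {48, 49, 50}, {46, 47, 48, 49}, {46, 48, 49, 50}, {47, 48, 49, 50}, {46, 47, 48, 49, 50}.
Intersecting these: cl(A) = {49}.
∂A = cl(A) ∖ int(A) = {49} ∖ {49} = ∅.


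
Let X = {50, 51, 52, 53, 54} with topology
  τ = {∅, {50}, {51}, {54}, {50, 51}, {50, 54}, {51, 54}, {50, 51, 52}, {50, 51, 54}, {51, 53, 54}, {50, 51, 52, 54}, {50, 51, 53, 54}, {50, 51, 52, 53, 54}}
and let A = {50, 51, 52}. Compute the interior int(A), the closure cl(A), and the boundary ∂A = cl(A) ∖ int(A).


int(A) = {50, 51, 52}, cl(A) = {50, 51, 52, 53}, ∂A = {53}.

Closed sets in (X, τ) are complements of opens:
  closed(X, τ) = {∅, {52}, {53}, {50, 52}, {52, 53}, {53, 54}, {50, 52, 53}, {51, 52, 53}, {52, 53, 54}, {50, 51, 52, 53}, {50, 52, 53, 54}, {51, 52, 53, 54}, {50, 51, 52, 53, 54}}.
int(A) = ⋃ {U ∈ τ : U ⊆ A}. Opens contained in A: ∅, {50}, {51}, {50, 51}, {50, 51, 52}.
Taking the union of these: int(A) = {50, 51, 52}.
cl(A) = ⋂ {C closed : A ⊆ C}. Closed sets containing A: {50, 51, 52, 53}, {50, 51, 52, 53, 54}.
Intersecting these: cl(A) = {50, 51, 52, 53}.
∂A = cl(A) ∖ int(A) = {50, 51, 52, 53} ∖ {50, 51, 52} = {53}.


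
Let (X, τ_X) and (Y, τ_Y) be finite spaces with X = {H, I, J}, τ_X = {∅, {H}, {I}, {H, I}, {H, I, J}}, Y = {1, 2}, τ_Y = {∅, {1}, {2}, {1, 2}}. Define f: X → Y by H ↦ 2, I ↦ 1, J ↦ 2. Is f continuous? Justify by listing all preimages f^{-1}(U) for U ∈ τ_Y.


f is NOT continuous.

Compute f^{-1}(U) for each U ∈ τ_Y:
  U = ∅: f^{-1}(U) = ∅ ∈ τ_X ✓.
  U = {1}: f^{-1}(U) = {I} ∈ τ_X ✓.
  U = {2}: f^{-1}(U) = {H, J} ∉ τ_X ✗.
  U = {1, 2}: f^{-1}(U) = {H, I, J} ∈ τ_X ✓.
Found U = {2} with f^{-1}(U) = {H, J} not in τ_X. Therefore f is NOT continuous.
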